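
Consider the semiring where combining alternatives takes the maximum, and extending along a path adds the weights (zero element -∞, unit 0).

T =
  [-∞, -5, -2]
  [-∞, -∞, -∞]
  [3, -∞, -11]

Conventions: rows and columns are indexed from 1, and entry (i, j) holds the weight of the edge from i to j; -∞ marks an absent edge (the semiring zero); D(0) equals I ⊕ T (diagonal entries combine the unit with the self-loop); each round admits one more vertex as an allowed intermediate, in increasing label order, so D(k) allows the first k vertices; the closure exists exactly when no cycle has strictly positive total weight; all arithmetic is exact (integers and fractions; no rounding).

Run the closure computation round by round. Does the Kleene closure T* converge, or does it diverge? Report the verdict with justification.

D(0):
  [0, -5, -2]
  [-∞, 0, -∞]
  [3, -∞, 0]
Detection: at round 1, diagonal entry (3, 3) turns strictly positive.
Key observation: the cycle 3->1->3 has total weight 3 + (-2), which is strictly positive.
Answer: DIVERGES — positive cycle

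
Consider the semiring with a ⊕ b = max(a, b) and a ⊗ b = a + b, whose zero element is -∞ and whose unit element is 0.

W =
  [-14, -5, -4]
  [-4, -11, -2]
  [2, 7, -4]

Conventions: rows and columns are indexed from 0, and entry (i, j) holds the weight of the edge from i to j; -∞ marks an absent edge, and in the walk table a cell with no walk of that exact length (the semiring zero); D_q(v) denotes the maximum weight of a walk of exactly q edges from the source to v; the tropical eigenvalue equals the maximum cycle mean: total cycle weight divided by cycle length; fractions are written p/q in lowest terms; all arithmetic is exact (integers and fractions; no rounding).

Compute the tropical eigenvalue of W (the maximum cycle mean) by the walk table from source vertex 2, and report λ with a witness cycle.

q=0: [-∞, -∞, 0]
q=1: [2, 7, -4]
q=2: [3, 3, 5]
q=3: [7, 12, 1]
Optimal cycle mean attained by: cycle 1->2->1, total (-2) + 7, length 2.
Answer: λ = 5/2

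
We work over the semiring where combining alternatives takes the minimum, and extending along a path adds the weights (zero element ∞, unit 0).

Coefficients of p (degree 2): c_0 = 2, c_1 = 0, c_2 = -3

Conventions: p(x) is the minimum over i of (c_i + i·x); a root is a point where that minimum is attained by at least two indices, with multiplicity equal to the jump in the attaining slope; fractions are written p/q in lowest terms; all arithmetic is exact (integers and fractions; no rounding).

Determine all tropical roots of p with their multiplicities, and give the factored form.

hull edge (i=0, c=2) to (i=2, c=-3): slope -5/2, span 2
Factored form: p(x) = -3 ⊗ (x ⊕ 5/2) ⊗ (x ⊕ 5/2)
Answer: roots = 5/2 (mult 2)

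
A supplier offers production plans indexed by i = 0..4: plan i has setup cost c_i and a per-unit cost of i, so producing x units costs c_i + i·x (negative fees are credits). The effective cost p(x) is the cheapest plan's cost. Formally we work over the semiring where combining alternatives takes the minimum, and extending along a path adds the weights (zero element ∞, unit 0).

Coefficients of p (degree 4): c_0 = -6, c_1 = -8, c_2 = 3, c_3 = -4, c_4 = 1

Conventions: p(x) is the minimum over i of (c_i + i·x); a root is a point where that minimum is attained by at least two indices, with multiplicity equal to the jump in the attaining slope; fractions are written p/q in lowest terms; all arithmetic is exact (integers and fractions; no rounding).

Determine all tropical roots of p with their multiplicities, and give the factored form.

hull edge (i=0, c=-6) to (i=1, c=-8): slope -2, span 1
hull edge (i=1, c=-8) to (i=3, c=-4): slope 2, span 2
hull edge (i=3, c=-4) to (i=4, c=1): slope 5, span 1
Factored form: p(x) = 1 ⊗ (x ⊕ (-5)) ⊗ (x ⊕ (-2)) ⊗ (x ⊕ (-2)) ⊗ (x ⊕ 2)
Answer: roots = -5 (mult 1), -2 (mult 2), 2 (mult 1)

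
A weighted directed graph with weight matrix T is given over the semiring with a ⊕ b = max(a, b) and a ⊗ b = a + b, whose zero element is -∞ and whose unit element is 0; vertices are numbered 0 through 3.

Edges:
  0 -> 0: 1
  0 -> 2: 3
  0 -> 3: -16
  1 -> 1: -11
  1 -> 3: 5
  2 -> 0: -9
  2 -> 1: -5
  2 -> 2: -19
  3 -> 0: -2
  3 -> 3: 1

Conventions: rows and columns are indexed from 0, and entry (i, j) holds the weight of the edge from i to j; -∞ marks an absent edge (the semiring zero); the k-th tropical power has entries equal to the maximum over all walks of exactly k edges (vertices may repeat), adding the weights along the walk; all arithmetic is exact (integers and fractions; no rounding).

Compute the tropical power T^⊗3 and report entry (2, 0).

T^⊗2:
  [2, -2, 4, -15]
  [3, -22, -∞, 6]
  [-8, -16, -6, 0]
  [-1, -∞, 1, 2]
T^⊗3:
  [3, -1, 5, 3]
  [4, -33, 6, 7]
  [-2, -11, -5, 1]
  [0, -4, 2, 3]
Key observation: the optimum is the walk 2->1->3->0, with weight (-5) + 5 + (-2) = -2.
Optimal value attained by: walk 2->1->3->0.
Answer: (T^⊗3)[2][0] = -2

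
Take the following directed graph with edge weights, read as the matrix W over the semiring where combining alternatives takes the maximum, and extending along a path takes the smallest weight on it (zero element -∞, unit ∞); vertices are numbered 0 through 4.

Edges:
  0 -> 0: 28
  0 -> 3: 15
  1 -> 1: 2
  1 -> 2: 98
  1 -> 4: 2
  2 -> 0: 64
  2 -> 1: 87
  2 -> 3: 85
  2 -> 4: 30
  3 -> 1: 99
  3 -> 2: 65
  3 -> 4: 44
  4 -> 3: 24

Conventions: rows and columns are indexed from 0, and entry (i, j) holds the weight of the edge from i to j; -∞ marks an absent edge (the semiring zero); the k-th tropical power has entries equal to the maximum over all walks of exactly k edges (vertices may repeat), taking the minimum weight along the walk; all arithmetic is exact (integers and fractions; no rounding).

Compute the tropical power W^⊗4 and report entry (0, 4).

W^⊗2:
  [28, 15, 15, 15, 15]
  [64, 87, 2, 85, 30]
  [28, 85, 87, 24, 44]
  [64, 65, 98, 65, 30]
  [-∞, 24, 24, -∞, 24]
W^⊗3:
  [28, 15, 15, 15, 15]
  [28, 85, 87, 24, 44]
  [64, 87, 85, 85, 30]
  [64, 87, 65, 85, 44]
  [24, 24, 24, 24, 24]
W^⊗4:
  [28, 15, 15, 15, 15]
  [64, 87, 85, 85, 30]
  [64, 85, 87, 85, 44]
  [64, 85, 87, 65, 44]
  [24, 24, 24, 24, 24]
Key observation: the optimum is the walk 0->0->0->3->4, with weight 28 min 28 min 15 min 44 = 15.
Optimal value attained by: walk 0->0->0->3->4.
Answer: (W^⊗4)[0][4] = 15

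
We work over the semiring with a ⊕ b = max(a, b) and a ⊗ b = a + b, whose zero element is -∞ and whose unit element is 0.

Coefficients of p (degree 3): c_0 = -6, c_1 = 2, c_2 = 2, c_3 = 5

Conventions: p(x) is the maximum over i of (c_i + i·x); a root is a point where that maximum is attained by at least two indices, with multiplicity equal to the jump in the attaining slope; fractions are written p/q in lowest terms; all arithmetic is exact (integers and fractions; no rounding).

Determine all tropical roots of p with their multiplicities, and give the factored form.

hull edge (i=0, c=-6) to (i=1, c=2): slope 8, span 1
hull edge (i=1, c=2) to (i=3, c=5): slope 3/2, span 2
Factored form: p(x) = 5 ⊗ (x ⊕ (-8)) ⊗ (x ⊕ (-3/2)) ⊗ (x ⊕ (-3/2))
Answer: roots = -8 (mult 1), -3/2 (mult 2)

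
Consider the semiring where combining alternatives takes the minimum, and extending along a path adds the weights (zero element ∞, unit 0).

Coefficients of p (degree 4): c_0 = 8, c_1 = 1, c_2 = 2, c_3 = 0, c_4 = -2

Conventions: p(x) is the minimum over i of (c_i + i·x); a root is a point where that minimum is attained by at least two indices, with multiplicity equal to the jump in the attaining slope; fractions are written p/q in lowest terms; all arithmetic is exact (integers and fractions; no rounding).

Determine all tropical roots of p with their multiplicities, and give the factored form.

hull edge (i=0, c=8) to (i=1, c=1): slope -7, span 1
hull edge (i=1, c=1) to (i=4, c=-2): slope -1, span 3
Factored form: p(x) = -2 ⊗ (x ⊕ 1) ⊗ (x ⊕ 1) ⊗ (x ⊕ 1) ⊗ (x ⊕ 7)
Answer: roots = 1 (mult 3), 7 (mult 1)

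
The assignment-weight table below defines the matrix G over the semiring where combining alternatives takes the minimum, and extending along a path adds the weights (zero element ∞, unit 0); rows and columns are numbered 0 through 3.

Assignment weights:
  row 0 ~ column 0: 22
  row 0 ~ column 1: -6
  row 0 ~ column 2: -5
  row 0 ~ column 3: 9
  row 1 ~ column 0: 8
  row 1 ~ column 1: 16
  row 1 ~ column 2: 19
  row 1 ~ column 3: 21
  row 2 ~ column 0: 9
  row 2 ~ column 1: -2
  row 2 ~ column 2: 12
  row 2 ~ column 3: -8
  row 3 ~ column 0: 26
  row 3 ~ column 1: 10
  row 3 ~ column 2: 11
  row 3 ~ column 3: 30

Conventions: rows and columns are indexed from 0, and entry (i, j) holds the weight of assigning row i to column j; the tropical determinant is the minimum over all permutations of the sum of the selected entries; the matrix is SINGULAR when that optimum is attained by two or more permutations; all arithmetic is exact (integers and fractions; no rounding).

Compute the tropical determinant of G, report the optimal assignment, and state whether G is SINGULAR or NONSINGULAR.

σ = (0, 1, 2, 3): 22 + 16 + 12 + 30 = 80
σ = (0, 1, 3, 2): 22 + 16 + (-8) + 11 = 41
σ = (0, 2, 1, 3): 22 + 19 + (-2) + 30 = 69
σ = (0, 2, 3, 1): 22 + 19 + (-8) + 10 = 43
σ = (0, 3, 1, 2): 22 + 21 + (-2) + 11 = 52
σ = (0, 3, 2, 1): 22 + 21 + 12 + 10 = 65
σ = (1, 0, 2, 3): (-6) + 8 + 12 + 30 = 44
σ = (1, 0, 3, 2): (-6) + 8 + (-8) + 11 = 5
σ = (1, 2, 0, 3): (-6) + 19 + 9 + 30 = 52
σ = (1, 2, 3, 0): (-6) + 19 + (-8) + 26 = 31
σ = (1, 3, 0, 2): (-6) + 21 + 9 + 11 = 35
σ = (1, 3, 2, 0): (-6) + 21 + 12 + 26 = 53
σ = (2, 0, 1, 3): (-5) + 8 + (-2) + 30 = 31
σ = (2, 0, 3, 1): (-5) + 8 + (-8) + 10 = 5
σ = (2, 1, 0, 3): (-5) + 16 + 9 + 30 = 50
σ = (2, 1, 3, 0): (-5) + 16 + (-8) + 26 = 29
σ = (2, 3, 0, 1): (-5) + 21 + 9 + 10 = 35
σ = (2, 3, 1, 0): (-5) + 21 + (-2) + 26 = 40
σ = (3, 0, 1, 2): 9 + 8 + (-2) + 11 = 26
σ = (3, 0, 2, 1): 9 + 8 + 12 + 10 = 39
σ = (3, 1, 0, 2): 9 + 16 + 9 + 11 = 45
σ = (3, 1, 2, 0): 9 + 16 + 12 + 26 = 63
σ = (3, 2, 0, 1): 9 + 19 + 9 + 10 = 47
σ = (3, 2, 1, 0): 9 + 19 + (-2) + 26 = 52
Optimal value attained by: σ = (1, 0, 3, 2).
Answer: det⊕(G) = 5; verdict: SINGULAR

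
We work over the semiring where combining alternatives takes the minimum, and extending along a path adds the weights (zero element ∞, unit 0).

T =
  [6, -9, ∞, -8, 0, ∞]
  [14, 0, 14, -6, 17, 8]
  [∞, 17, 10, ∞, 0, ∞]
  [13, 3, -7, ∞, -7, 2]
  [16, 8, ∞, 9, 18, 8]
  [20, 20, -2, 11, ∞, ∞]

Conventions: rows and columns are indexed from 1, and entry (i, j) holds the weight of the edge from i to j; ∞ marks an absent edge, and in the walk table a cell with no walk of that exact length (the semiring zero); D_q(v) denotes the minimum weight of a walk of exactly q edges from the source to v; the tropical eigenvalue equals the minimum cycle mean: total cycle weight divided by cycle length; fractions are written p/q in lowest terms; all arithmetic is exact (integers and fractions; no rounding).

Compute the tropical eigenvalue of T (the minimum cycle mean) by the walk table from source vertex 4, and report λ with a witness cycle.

q=0: [∞, ∞, ∞, 0, ∞, ∞]
q=1: [13, 3, -7, ∞, -7, 2]
q=2: [9, 1, 0, -3, -7, 1]
q=3: [9, 0, -10, -5, -10, -1]
q=4: [6, -2, -12, -6, -12, -3]
q=5: [4, -4, -13, -8, -13, -4]
q=6: [3, -5, -15, -10, -15, -6]
Optimal cycle mean attained by: cycle 2->4->5->2, total (-6) + (-7) + 8, length 3.
Answer: λ = -5/3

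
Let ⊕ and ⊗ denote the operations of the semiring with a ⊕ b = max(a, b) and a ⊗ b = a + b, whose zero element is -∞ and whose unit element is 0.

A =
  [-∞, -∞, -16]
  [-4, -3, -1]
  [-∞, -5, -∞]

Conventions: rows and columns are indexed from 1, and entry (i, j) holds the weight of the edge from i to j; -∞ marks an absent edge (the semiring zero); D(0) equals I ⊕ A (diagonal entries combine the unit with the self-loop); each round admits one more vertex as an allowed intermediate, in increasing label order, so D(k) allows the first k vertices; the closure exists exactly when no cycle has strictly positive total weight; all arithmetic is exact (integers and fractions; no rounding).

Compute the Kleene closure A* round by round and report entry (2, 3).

D(0):
  [0, -∞, -16]
  [-4, 0, -1]
  [-∞, -5, 0]
D(1):
  [0, -∞, -16]
  [-4, 0, -1]
  [-∞, -5, 0]
D(2):
  [0, -∞, -16]
  [-4, 0, -1]
  [-9, -5, 0]
D(3):
  [0, -21, -16]
  [-4, 0, -1]
  [-9, -5, 0]
Answer: A*[2][3] = -1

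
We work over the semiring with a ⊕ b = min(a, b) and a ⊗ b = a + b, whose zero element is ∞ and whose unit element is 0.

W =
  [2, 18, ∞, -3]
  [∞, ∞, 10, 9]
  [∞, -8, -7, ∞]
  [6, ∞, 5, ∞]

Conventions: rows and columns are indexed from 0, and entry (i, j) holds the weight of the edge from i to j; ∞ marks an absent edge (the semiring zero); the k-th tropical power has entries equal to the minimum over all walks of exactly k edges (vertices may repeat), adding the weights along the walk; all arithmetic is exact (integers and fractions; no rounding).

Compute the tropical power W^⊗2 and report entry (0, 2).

W^⊗2:
  [3, 20, 2, -1]
  [15, 2, 3, ∞]
  [∞, -15, -14, 1]
  [8, -3, -2, 3]
Key observation: the optimum is the walk 0->3->2, with weight (-3) + 5 = 2.
Optimal value attained by: walk 0->3->2.
Answer: (W^⊗2)[0][2] = 2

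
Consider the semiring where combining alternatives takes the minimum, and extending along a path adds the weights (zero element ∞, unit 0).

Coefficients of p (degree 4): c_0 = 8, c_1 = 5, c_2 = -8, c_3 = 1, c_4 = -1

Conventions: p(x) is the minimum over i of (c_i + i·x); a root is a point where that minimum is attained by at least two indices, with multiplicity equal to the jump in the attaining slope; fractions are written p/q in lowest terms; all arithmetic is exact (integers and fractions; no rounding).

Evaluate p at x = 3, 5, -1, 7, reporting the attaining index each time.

p(3) = min(8+0·3=8, 5+1·3=8, -8+2·3=-2, 1+3·3=10, -1+4·3=11) = -2 (attained by i=2)
p(5) = min(8+0·5=8, 5+1·5=10, -8+2·5=2, 1+3·5=16, -1+4·5=19) = 2 (attained by i=2)
p(-1) = min(8+0·(-1)=8, 5+1·(-1)=4, -8+2·(-1)=-10, 1+3·(-1)=-2, -1+4·(-1)=-5) = -10 (attained by i=2)
p(7) = min(8+0·7=8, 5+1·7=12, -8+2·7=6, 1+3·7=22, -1+4·7=27) = 6 (attained by i=2)
Answer: p(3) = -2; p(5) = 2; p(-1) = -10; p(7) = 6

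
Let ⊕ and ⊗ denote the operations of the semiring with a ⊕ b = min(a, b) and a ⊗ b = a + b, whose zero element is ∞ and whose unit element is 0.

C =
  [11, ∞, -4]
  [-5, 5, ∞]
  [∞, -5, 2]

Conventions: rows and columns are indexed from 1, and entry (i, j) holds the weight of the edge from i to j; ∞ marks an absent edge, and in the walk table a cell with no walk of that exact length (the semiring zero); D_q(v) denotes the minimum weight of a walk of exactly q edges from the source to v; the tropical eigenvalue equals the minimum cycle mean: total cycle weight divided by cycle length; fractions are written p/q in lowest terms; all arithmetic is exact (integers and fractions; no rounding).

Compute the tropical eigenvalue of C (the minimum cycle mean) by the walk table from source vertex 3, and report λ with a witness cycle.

q=0: [∞, ∞, 0]
q=1: [∞, -5, 2]
q=2: [-10, -3, 4]
q=3: [-8, -1, -14]
Optimal cycle mean attained by: cycle 1->3->2->1, total (-4) + (-5) + (-5), length 3.
Answer: λ = -14/3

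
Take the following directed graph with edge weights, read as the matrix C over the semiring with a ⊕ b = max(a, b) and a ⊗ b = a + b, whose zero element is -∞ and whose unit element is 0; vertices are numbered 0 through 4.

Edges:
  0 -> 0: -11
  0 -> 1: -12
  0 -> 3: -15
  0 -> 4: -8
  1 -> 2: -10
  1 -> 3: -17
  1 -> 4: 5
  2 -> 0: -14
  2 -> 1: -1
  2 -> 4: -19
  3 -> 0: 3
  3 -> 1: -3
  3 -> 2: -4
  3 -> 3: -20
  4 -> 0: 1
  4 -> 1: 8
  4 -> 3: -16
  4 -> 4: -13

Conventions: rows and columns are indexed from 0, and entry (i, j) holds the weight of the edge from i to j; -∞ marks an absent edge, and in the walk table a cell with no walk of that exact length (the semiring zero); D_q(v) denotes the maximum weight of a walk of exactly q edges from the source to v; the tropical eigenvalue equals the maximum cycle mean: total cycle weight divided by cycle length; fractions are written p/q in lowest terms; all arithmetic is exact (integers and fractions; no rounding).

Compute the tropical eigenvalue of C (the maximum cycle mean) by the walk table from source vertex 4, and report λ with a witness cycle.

q=0: [-∞, -∞, -∞, -∞, 0]
q=1: [1, 8, -∞, -16, -13]
q=2: [-10, -5, -2, -9, 13]
q=3: [14, 21, -13, -3, 0]
q=4: [3, 8, 11, 4, 26]
q=5: [27, 34, 0, 10, 13]
Optimal cycle mean attained by: cycle 1->4->1, total 5 + 8, length 2.
Answer: λ = 13/2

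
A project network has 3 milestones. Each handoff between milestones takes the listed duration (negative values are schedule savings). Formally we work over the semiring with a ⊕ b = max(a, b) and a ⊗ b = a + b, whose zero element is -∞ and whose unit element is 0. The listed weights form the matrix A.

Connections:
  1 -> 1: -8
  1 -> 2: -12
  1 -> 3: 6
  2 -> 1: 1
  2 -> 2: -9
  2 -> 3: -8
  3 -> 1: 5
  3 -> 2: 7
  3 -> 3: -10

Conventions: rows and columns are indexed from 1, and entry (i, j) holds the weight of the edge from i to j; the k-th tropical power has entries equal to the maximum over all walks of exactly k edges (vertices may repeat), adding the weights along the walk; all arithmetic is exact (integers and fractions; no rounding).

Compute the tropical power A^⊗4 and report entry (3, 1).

A^⊗2:
  [11, 13, -2]
  [-3, -1, 7]
  [8, -2, 11]
A^⊗3:
  [14, 5, 17]
  [12, 14, 3]
  [16, 18, 14]
A^⊗4:
  [22, 24, 20]
  [15, 10, 18]
  [19, 21, 22]
Key observation: the optimum is the walk 3->1->3->2->1, with weight 5 + 6 + 7 + 1 = 19.
Optimal value attained by: walk 3->1->3->2->1.
Answer: (A^⊗4)[3][1] = 19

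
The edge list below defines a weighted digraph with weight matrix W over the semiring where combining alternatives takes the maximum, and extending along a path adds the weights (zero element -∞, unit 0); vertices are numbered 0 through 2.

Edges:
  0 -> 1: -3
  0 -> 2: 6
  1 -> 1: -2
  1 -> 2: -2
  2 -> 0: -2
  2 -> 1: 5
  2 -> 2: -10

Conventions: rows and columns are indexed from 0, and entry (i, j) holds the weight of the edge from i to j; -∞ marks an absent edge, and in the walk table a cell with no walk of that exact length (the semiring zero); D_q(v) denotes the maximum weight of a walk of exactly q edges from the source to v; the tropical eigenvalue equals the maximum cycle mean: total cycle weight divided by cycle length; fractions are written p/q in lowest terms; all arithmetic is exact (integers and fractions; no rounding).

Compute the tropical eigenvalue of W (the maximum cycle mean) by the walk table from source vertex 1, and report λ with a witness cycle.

q=0: [-∞, 0, -∞]
q=1: [-∞, -2, -2]
q=2: [-4, 3, -4]
q=3: [-6, 1, 2]
Optimal cycle mean attained by: cycle 0->2->0, total 6 + (-2), length 2.
Answer: λ = 2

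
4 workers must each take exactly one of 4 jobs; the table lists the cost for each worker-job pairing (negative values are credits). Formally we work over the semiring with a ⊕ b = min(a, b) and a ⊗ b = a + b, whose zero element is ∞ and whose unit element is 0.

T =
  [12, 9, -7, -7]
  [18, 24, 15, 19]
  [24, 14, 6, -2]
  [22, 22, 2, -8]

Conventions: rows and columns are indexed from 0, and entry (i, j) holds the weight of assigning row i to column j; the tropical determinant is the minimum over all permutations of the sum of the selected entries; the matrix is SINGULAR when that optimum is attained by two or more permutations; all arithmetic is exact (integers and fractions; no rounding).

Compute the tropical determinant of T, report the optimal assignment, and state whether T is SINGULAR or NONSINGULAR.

σ = (0, 1, 2, 3): 12 + 24 + 6 + (-8) = 34
σ = (0, 1, 3, 2): 12 + 24 + (-2) + 2 = 36
σ = (0, 2, 1, 3): 12 + 15 + 14 + (-8) = 33
σ = (0, 2, 3, 1): 12 + 15 + (-2) + 22 = 47
σ = (0, 3, 1, 2): 12 + 19 + 14 + 2 = 47
σ = (0, 3, 2, 1): 12 + 19 + 6 + 22 = 59
σ = (1, 0, 2, 3): 9 + 18 + 6 + (-8) = 25
σ = (1, 0, 3, 2): 9 + 18 + (-2) + 2 = 27
σ = (1, 2, 0, 3): 9 + 15 + 24 + (-8) = 40
σ = (1, 2, 3, 0): 9 + 15 + (-2) + 22 = 44
σ = (1, 3, 0, 2): 9 + 19 + 24 + 2 = 54
σ = (1, 3, 2, 0): 9 + 19 + 6 + 22 = 56
σ = (2, 0, 1, 3): (-7) + 18 + 14 + (-8) = 17
σ = (2, 0, 3, 1): (-7) + 18 + (-2) + 22 = 31
σ = (2, 1, 0, 3): (-7) + 24 + 24 + (-8) = 33
σ = (2, 1, 3, 0): (-7) + 24 + (-2) + 22 = 37
σ = (2, 3, 0, 1): (-7) + 19 + 24 + 22 = 58
σ = (2, 3, 1, 0): (-7) + 19 + 14 + 22 = 48
σ = (3, 0, 1, 2): (-7) + 18 + 14 + 2 = 27
σ = (3, 0, 2, 1): (-7) + 18 + 6 + 22 = 39
σ = (3, 1, 0, 2): (-7) + 24 + 24 + 2 = 43
σ = (3, 1, 2, 0): (-7) + 24 + 6 + 22 = 45
σ = (3, 2, 0, 1): (-7) + 15 + 24 + 22 = 54
σ = (3, 2, 1, 0): (-7) + 15 + 14 + 22 = 44
Optimal value attained by: σ = (2, 0, 1, 3).
Answer: det⊕(T) = 17; verdict: NONSINGULAR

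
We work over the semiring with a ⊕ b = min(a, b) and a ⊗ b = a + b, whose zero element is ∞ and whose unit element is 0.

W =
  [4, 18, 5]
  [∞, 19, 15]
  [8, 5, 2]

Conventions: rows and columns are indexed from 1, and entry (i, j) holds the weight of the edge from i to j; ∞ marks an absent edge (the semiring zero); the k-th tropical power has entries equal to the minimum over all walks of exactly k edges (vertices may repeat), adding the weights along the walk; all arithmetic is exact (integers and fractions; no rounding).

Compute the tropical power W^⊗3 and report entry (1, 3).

W^⊗2:
  [8, 10, 7]
  [23, 20, 17]
  [10, 7, 4]
W^⊗3:
  [12, 12, 9]
  [25, 22, 19]
  [12, 9, 6]
Key observation: the optimum is the walk 1->3->3->3, with weight 5 + 2 + 2 = 9.
Optimal value attained by: walk 1->3->3->3.
Answer: (W^⊗3)[1][3] = 9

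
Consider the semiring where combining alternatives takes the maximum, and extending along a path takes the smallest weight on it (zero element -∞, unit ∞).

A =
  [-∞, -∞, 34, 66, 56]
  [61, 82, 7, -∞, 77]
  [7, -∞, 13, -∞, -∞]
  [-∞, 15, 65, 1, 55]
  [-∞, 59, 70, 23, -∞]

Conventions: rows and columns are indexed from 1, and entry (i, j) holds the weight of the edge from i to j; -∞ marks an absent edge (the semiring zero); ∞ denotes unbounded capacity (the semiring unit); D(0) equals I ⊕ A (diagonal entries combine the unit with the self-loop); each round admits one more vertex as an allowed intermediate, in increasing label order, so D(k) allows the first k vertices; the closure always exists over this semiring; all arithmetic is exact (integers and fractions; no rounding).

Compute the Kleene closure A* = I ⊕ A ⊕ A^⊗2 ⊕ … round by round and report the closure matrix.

D(0):
  [∞, -∞, 34, 66, 56]
  [61, ∞, 7, -∞, 77]
  [7, -∞, ∞, -∞, -∞]
  [-∞, 15, 65, ∞, 55]
  [-∞, 59, 70, 23, ∞]
D(1):
  [∞, -∞, 34, 66, 56]
  [61, ∞, 34, 61, 77]
  [7, -∞, ∞, 7, 7]
  [-∞, 15, 65, ∞, 55]
  [-∞, 59, 70, 23, ∞]
D(2):
  [∞, -∞, 34, 66, 56]
  [61, ∞, 34, 61, 77]
  [7, -∞, ∞, 7, 7]
  [15, 15, 65, ∞, 55]
  [59, 59, 70, 59, ∞]
D(3):
  [∞, -∞, 34, 66, 56]
  [61, ∞, 34, 61, 77]
  [7, -∞, ∞, 7, 7]
  [15, 15, 65, ∞, 55]
  [59, 59, 70, 59, ∞]
D(4):
  [∞, 15, 65, 66, 56]
  [61, ∞, 61, 61, 77]
  [7, 7, ∞, 7, 7]
  [15, 15, 65, ∞, 55]
  [59, 59, 70, 59, ∞]
D(5):
  [∞, 56, 65, 66, 56]
  [61, ∞, 70, 61, 77]
  [7, 7, ∞, 7, 7]
  [55, 55, 65, ∞, 55]
  [59, 59, 70, 59, ∞]
Answer: A* = [[∞, 56, 65, 66, 56], [61, ∞, 70, 61, 77], [7, 7, ∞, 7, 7], [55, 55, 65, ∞, 55], [59, 59, 70, 59, ∞]]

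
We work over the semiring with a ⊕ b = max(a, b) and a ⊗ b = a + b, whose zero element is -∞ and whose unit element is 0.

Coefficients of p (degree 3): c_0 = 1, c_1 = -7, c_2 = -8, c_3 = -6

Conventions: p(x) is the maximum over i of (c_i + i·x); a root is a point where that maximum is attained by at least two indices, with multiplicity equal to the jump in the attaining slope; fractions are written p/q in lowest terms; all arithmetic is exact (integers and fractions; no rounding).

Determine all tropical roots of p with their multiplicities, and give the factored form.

hull edge (i=0, c=1) to (i=3, c=-6): slope -7/3, span 3
Factored form: p(x) = -6 ⊗ (x ⊕ 7/3) ⊗ (x ⊕ 7/3) ⊗ (x ⊕ 7/3)
Answer: roots = 7/3 (mult 3)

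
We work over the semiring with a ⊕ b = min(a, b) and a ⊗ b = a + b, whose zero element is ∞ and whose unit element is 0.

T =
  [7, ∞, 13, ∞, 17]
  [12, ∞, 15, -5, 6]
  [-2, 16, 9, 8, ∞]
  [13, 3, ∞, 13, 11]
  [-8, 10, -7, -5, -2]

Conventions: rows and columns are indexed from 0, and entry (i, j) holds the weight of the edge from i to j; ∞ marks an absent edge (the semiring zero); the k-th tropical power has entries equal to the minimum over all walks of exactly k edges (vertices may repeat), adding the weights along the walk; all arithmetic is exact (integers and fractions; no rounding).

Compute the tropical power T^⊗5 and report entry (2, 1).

T^⊗2:
  [9, 27, 10, 12, 15]
  [-2, -2, -1, 1, 4]
  [5, 11, 11, 11, 15]
  [3, 16, 4, -2, 9]
  [-10, -2, -9, -7, -4]
T^⊗3:
  [7, 15, 8, 10, 13]
  [-4, 4, -3, -7, 2]
  [7, 14, 8, 6, 13]
  [1, 1, 2, 4, 7]
  [-12, -4, -11, -9, -6]
T^⊗4:
  [5, 13, 6, 8, 11]
  [-6, -4, -5, -3, 0]
  [5, 9, 6, 8, 11]
  [-1, 7, 0, -4, 5]
  [-14, -6, -13, -11, -8]
T^⊗5:
  [3, 11, 4, 6, 9]
  [-8, 0, -7, -9, -2]
  [3, 11, 4, 4, 9]
  [-3, -1, -2, 0, 3]
  [-16, -8, -15, -13, -10]
Key observation: the optimum is the walk 2->0->4->4->3->1, with weight (-2) + 17 + (-2) + (-5) + 3 = 11.
Optimal value attained by: walk 2->0->4->4->3->1.
Answer: (T^⊗5)[2][1] = 11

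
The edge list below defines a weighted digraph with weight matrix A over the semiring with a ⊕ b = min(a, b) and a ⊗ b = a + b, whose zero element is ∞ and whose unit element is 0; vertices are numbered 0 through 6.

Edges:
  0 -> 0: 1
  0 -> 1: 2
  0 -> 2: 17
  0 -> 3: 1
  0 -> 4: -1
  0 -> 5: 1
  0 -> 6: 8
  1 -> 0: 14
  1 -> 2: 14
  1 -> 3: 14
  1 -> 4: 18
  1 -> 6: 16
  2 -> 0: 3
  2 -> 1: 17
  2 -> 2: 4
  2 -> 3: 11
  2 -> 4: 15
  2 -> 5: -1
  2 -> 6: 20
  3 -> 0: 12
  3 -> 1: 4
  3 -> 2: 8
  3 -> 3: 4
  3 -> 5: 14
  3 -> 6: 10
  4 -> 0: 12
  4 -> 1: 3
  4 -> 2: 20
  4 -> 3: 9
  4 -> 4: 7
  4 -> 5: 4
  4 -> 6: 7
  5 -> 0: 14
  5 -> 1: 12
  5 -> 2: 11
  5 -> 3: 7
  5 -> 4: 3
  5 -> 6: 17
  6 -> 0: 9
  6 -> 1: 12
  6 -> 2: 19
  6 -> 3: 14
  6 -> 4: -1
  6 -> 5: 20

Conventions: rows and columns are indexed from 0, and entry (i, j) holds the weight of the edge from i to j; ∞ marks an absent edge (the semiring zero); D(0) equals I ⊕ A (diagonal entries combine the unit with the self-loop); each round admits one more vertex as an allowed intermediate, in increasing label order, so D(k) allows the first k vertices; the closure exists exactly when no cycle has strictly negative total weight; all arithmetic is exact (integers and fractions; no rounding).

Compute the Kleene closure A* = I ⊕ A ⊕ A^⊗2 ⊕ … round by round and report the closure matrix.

D(0):
  [0, 2, 17, 1, -1, 1, 8]
  [14, 0, 14, 14, 18, ∞, 16]
  [3, 17, 0, 11, 15, -1, 20]
  [12, 4, 8, 0, ∞, 14, 10]
  [12, 3, 20, 9, 0, 4, 7]
  [14, 12, 11, 7, 3, 0, 17]
  [9, 12, 19, 14, -1, 20, 0]
D(1):
  [0, 2, 17, 1, -1, 1, 8]
  [14, 0, 14, 14, 13, 15, 16]
  [3, 5, 0, 4, 2, -1, 11]
  [12, 4, 8, 0, 11, 13, 10]
  [12, 3, 20, 9, 0, 4, 7]
  [14, 12, 11, 7, 3, 0, 17]
  [9, 11, 19, 10, -1, 10, 0]
D(2):
  [0, 2, 16, 1, -1, 1, 8]
  [14, 0, 14, 14, 13, 15, 16]
  [3, 5, 0, 4, 2, -1, 11]
  [12, 4, 8, 0, 11, 13, 10]
  [12, 3, 17, 9, 0, 4, 7]
  [14, 12, 11, 7, 3, 0, 17]
  [9, 11, 19, 10, -1, 10, 0]
D(3):
  [0, 2, 16, 1, -1, 1, 8]
  [14, 0, 14, 14, 13, 13, 16]
  [3, 5, 0, 4, 2, -1, 11]
  [11, 4, 8, 0, 10, 7, 10]
  [12, 3, 17, 9, 0, 4, 7]
  [14, 12, 11, 7, 3, 0, 17]
  [9, 11, 19, 10, -1, 10, 0]
D(4):
  [0, 2, 9, 1, -1, 1, 8]
  [14, 0, 14, 14, 13, 13, 16]
  [3, 5, 0, 4, 2, -1, 11]
  [11, 4, 8, 0, 10, 7, 10]
  [12, 3, 17, 9, 0, 4, 7]
  [14, 11, 11, 7, 3, 0, 17]
  [9, 11, 18, 10, -1, 10, 0]
D(5):
  [0, 2, 9, 1, -1, 1, 6]
  [14, 0, 14, 14, 13, 13, 16]
  [3, 5, 0, 4, 2, -1, 9]
  [11, 4, 8, 0, 10, 7, 10]
  [12, 3, 17, 9, 0, 4, 7]
  [14, 6, 11, 7, 3, 0, 10]
  [9, 2, 16, 8, -1, 3, 0]
D(6):
  [0, 2, 9, 1, -1, 1, 6]
  [14, 0, 14, 14, 13, 13, 16]
  [3, 5, 0, 4, 2, -1, 9]
  [11, 4, 8, 0, 10, 7, 10]
  [12, 3, 15, 9, 0, 4, 7]
  [14, 6, 11, 7, 3, 0, 10]
  [9, 2, 14, 8, -1, 3, 0]
D(7):
  [0, 2, 9, 1, -1, 1, 6]
  [14, 0, 14, 14, 13, 13, 16]
  [3, 5, 0, 4, 2, -1, 9]
  [11, 4, 8, 0, 9, 7, 10]
  [12, 3, 15, 9, 0, 4, 7]
  [14, 6, 11, 7, 3, 0, 10]
  [9, 2, 14, 8, -1, 3, 0]
Answer: A* = [[0, 2, 9, 1, -1, 1, 6], [14, 0, 14, 14, 13, 13, 16], [3, 5, 0, 4, 2, -1, 9], [11, 4, 8, 0, 9, 7, 10], [12, 3, 15, 9, 0, 4, 7], [14, 6, 11, 7, 3, 0, 10], [9, 2, 14, 8, -1, 3, 0]]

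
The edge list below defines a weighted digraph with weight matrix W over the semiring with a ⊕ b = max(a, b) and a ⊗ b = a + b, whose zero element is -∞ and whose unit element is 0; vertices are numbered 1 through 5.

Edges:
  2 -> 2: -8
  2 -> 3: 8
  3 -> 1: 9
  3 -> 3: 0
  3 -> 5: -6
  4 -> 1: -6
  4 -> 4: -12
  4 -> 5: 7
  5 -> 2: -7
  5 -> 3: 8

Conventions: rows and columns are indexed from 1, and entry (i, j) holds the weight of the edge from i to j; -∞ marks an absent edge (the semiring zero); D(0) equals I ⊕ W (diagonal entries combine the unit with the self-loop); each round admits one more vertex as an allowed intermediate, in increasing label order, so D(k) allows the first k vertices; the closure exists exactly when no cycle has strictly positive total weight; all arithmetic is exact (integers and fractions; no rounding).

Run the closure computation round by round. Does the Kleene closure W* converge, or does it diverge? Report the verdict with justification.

D(0):
  [0, -∞, -∞, -∞, -∞]
  [-∞, 0, 8, -∞, -∞]
  [9, -∞, 0, -∞, -6]
  [-6, -∞, -∞, 0, 7]
  [-∞, -7, 8, -∞, 0]
D(1):
  [0, -∞, -∞, -∞, -∞]
  [-∞, 0, 8, -∞, -∞]
  [9, -∞, 0, -∞, -6]
  [-6, -∞, -∞, 0, 7]
  [-∞, -7, 8, -∞, 0]
D(2):
  [0, -∞, -∞, -∞, -∞]
  [-∞, 0, 8, -∞, -∞]
  [9, -∞, 0, -∞, -6]
  [-6, -∞, -∞, 0, 7]
  [-∞, -7, 8, -∞, 0]
Detection: at round 3, diagonal entry (5, 5) turns strictly positive.
Key observation: the cycle 5->3->5 has total weight 8 + (-6), which is strictly positive.
Answer: DIVERGES — positive cycle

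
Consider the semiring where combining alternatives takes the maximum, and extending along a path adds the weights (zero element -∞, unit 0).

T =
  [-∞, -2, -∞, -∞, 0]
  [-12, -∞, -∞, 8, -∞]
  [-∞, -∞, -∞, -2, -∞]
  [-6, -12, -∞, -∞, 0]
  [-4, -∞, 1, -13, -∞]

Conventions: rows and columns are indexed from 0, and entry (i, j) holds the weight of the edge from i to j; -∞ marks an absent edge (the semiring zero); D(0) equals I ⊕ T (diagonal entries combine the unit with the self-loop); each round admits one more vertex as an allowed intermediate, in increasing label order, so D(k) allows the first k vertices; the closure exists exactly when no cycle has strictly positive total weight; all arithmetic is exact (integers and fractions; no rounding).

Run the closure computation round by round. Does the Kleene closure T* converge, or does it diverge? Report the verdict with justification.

D(0):
  [0, -2, -∞, -∞, 0]
  [-12, 0, -∞, 8, -∞]
  [-∞, -∞, 0, -2, -∞]
  [-6, -12, -∞, 0, 0]
  [-4, -∞, 1, -13, 0]
D(1):
  [0, -2, -∞, -∞, 0]
  [-12, 0, -∞, 8, -12]
  [-∞, -∞, 0, -2, -∞]
  [-6, -8, -∞, 0, 0]
  [-4, -6, 1, -13, 0]
D(2):
  [0, -2, -∞, 6, 0]
  [-12, 0, -∞, 8, -12]
  [-∞, -∞, 0, -2, -∞]
  [-6, -8, -∞, 0, 0]
  [-4, -6, 1, 2, 0]
D(3):
  [0, -2, -∞, 6, 0]
  [-12, 0, -∞, 8, -12]
  [-∞, -∞, 0, -2, -∞]
  [-6, -8, -∞, 0, 0]
  [-4, -6, 1, 2, 0]
Detection: at round 4, diagonal entry (4, 4) turns strictly positive.
Key observation: the cycle 4->0->1->3->4 has total weight (-4) + (-2) + 8 + 0, which is strictly positive.
Answer: DIVERGES — positive cycle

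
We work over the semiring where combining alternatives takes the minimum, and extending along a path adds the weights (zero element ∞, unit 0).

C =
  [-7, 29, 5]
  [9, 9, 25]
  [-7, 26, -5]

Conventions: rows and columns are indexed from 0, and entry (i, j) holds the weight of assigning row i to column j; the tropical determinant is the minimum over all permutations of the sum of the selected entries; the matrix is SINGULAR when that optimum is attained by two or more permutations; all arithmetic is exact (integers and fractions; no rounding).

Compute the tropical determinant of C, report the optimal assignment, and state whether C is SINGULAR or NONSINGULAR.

σ = (0, 1, 2): (-7) + 9 + (-5) = -3
σ = (0, 2, 1): (-7) + 25 + 26 = 44
σ = (1, 0, 2): 29 + 9 + (-5) = 33
σ = (1, 2, 0): 29 + 25 + (-7) = 47
σ = (2, 0, 1): 5 + 9 + 26 = 40
σ = (2, 1, 0): 5 + 9 + (-7) = 7
Optimal value attained by: σ = (0, 1, 2).
Answer: det⊕(C) = -3; verdict: NONSINGULAR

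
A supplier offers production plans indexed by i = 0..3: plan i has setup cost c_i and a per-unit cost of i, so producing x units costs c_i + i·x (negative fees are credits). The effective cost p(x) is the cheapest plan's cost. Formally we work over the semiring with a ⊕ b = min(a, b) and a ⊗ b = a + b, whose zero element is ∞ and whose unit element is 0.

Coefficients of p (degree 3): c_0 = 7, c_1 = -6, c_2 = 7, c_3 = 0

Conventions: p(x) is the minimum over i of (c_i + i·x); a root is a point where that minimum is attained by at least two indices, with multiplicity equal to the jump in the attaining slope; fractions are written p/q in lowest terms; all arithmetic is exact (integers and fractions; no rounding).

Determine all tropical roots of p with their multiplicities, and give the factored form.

hull edge (i=0, c=7) to (i=1, c=-6): slope -13, span 1
hull edge (i=1, c=-6) to (i=3, c=0): slope 3, span 2
Factored form: p(x) = 0 ⊗ (x ⊕ (-3)) ⊗ (x ⊕ (-3)) ⊗ (x ⊕ 13)
Answer: roots = -3 (mult 2), 13 (mult 1)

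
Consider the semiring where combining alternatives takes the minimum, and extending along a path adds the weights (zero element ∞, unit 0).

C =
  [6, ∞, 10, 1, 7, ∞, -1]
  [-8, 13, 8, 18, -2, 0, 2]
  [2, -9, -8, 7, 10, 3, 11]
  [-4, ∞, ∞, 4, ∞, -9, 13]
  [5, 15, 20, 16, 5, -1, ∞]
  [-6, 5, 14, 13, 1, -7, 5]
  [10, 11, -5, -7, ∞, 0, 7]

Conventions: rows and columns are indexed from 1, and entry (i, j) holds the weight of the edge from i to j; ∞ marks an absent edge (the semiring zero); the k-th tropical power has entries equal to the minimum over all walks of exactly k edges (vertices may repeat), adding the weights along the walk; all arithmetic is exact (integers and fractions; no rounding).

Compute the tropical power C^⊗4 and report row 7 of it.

C^⊗2:
  [-3, 1, -6, -8, 12, -8, 5]
  [-6, -1, -3, -7, -1, -7, -9]
  [-17, -17, -16, -1, -11, -9, -7]
  [-15, -4, 5, -3, -8, -16, -5]
  [-7, 4, 12, 6, 0, -8, 4]
  [-13, -2, 0, -5, -6, -14, -7]
  [-11, -14, -13, -3, 1, -16, 5]
C^⊗3:
  [-14, -15, -14, -4, -7, -17, -4]
  [-13, -12, -14, -16, -6, -16, -7]
  [-25, -25, -24, -16, -19, -17, -18]
  [-22, -11, -10, -14, -15, -23, -16]
  [-14, -3, -1, -6, -7, -15, -8]
  [-20, -9, -12, -14, -13, -21, -14]
  [-22, -22, -21, -10, -16, -23, -12]
C^⊗4:
  [-23, -23, -22, -13, -17, -24, -15]
  [-22, -23, -22, -14, -15, -25, -14]
  [-33, -33, -32, -25, -27, -25, -26]
  [-29, -19, -21, -23, -22, -30, -23]
  [-21, -10, -13, -15, -14, -22, -15]
  [-27, -21, -20, -21, -20, -28, -21]
  [-30, -30, -29, -21, -24, -30, -23]
Answer: row 7 of C^⊗4 = [-30, -30, -29, -21, -24, -30, -23]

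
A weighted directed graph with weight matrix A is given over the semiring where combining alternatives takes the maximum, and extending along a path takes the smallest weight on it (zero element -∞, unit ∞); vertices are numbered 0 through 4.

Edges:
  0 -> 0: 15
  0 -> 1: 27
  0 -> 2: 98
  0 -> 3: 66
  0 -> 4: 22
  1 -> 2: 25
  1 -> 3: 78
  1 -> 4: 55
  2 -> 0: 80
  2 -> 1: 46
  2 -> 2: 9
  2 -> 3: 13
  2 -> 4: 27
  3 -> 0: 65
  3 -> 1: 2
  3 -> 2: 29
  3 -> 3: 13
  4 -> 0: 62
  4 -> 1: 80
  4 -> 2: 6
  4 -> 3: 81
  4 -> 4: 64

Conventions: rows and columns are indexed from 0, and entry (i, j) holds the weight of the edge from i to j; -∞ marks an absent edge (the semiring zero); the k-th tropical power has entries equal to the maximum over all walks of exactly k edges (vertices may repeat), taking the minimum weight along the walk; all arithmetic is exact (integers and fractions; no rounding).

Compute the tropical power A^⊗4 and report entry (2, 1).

A^⊗2:
  [80, 46, 29, 27, 27]
  [65, 55, 29, 55, 55]
  [27, 27, 80, 66, 46]
  [29, 29, 65, 65, 27]
  [65, 64, 62, 78, 64]
A^⊗3:
  [29, 29, 80, 66, 46]
  [55, 55, 65, 65, 55]
  [80, 46, 29, 46, 46]
  [65, 46, 29, 29, 29]
  [65, 64, 65, 65, 64]
A^⊗4:
  [80, 46, 29, 46, 46]
  [65, 55, 55, 55, 55]
  [46, 46, 80, 66, 46]
  [29, 29, 65, 65, 46]
  [65, 64, 65, 65, 64]
Key observation: the optimum is the walk 2->1->4->4->1, with weight 46 min 55 min 64 min 80 = 46.
Optimal value attained by: walk 2->1->4->4->1.
Answer: (A^⊗4)[2][1] = 46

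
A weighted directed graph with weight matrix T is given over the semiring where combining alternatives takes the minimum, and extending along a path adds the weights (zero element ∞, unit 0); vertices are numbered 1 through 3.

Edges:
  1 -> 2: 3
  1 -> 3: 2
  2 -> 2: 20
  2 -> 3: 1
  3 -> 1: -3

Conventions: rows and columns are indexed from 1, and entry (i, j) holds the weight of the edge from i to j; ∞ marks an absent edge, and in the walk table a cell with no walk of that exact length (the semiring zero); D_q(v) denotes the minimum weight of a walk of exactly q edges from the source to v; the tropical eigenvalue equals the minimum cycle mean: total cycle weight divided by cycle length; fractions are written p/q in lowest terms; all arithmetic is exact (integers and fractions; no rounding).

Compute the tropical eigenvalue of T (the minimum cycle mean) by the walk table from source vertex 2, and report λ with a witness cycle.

q=0: [∞, 0, ∞]
q=1: [∞, 20, 1]
q=2: [-2, 40, 21]
q=3: [18, 1, 0]
Optimal cycle mean attained by: cycle 1->3->1, total 2 + (-3), length 2.
Answer: λ = -1/2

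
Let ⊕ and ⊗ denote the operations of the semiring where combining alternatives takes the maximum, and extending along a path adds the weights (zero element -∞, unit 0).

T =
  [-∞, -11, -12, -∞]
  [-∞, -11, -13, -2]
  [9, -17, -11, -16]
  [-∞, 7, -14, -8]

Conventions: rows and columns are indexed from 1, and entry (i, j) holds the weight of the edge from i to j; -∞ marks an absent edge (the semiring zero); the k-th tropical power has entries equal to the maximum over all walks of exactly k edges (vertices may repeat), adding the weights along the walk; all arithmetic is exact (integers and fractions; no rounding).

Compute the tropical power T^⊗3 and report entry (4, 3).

T^⊗2:
  [-3, -22, -23, -13]
  [-4, 5, -16, -10]
  [-2, -2, -3, -19]
  [-5, -1, -6, 5]
T^⊗3:
  [-14, -6, -15, -21]
  [-7, -3, -8, 3]
  [6, -12, -14, -4]
  [3, 12, -9, -3]
Key observation: the optimum is the walk 4->2->4->3, with weight 7 + (-2) + (-14) = -9.
Optimal value attained by: walk 4->2->4->3.
Answer: (T^⊗3)[4][3] = -9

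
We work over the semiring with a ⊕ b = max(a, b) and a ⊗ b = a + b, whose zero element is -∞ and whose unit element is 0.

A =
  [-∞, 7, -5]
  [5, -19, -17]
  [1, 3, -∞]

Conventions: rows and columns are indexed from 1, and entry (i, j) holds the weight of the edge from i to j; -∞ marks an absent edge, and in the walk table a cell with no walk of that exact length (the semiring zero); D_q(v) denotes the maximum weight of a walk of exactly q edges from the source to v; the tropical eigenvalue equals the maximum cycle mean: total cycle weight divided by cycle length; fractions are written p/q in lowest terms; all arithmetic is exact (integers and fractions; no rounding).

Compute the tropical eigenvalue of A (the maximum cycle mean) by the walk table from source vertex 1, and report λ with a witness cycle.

q=0: [0, -∞, -∞]
q=1: [-∞, 7, -5]
q=2: [12, -2, -10]
q=3: [3, 19, 7]
Optimal cycle mean attained by: cycle 1->2->1, total 7 + 5, length 2.
Answer: λ = 6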